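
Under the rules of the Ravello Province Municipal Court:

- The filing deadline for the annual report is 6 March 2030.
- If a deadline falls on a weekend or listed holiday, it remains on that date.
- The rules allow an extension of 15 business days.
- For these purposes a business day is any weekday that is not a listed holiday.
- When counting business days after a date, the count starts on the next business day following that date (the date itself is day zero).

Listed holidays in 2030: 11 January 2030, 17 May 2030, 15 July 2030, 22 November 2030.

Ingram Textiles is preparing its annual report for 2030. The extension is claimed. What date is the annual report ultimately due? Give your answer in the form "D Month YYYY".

Start from the fixed due date, 6 March 2030.
No adjustment is made for weekends or holidays, so 6 March 2030 stands.
Applying the 15-business-day extension: 15 business days after 6 March 2030 is 27 March 2030.
27 March 2030 falls on a Wednesday. The rules make no weekend/holiday allowance, so it remains 27 March 2030.
The final due date is 27 March 2030.

27 March 2030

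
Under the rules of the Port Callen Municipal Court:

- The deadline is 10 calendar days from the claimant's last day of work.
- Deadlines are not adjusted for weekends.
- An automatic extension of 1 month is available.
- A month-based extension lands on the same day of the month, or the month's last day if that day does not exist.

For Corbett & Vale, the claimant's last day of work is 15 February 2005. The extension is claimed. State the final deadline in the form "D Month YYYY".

Adding 10 calendar days to 15 February 2005 gives 25 February 2005.
25 February 2005 is a Friday; no weekend or holiday adjustment applies.
Add 1 month to 25 February 2005: 25 March 2005.
25 March 2005 is a Friday; no weekend or holiday adjustment applies.
Final deadline: 25 March 2005.

25 March 2005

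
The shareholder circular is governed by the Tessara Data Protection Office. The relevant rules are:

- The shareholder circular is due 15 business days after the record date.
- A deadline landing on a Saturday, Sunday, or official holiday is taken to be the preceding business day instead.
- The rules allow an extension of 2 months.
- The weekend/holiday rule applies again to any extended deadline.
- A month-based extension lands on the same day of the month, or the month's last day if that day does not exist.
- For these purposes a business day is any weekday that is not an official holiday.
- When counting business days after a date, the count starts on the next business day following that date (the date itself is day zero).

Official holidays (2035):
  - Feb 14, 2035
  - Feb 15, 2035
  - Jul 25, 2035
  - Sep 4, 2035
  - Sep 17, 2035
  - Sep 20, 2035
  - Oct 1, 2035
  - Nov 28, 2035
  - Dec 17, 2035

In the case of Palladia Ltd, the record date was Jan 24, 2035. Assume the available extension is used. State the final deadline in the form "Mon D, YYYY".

Apr 16, 2035

Starting the day after Jan 24, 2035 and counting 15 business days lands on Feb 16, 2035.
Feb 16, 2035 falls on a Friday, which is a business day, so no adjustment is needed.
Add 2 months to Feb 16, 2035: Apr 16, 2035.
Apr 16, 2035 is a Monday and not a listed holiday, so it stands.
The final due date is Apr 16, 2035.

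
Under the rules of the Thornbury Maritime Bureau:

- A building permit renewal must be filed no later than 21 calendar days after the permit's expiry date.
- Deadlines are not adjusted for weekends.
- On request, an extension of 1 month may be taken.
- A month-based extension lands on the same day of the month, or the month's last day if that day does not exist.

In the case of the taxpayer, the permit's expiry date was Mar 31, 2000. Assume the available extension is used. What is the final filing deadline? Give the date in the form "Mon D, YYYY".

From Mar 31, 2000, 21 calendar days later is Apr 21, 2000.
Apr 21, 2000 is a Friday; no weekend or holiday adjustment applies.
Applying the 1 month extension: 1 month after Apr 21, 2000 is May 21, 2000.
May 21, 2000 is a Sunday; no weekend or holiday adjustment applies.
So the filing is due May 21, 2000.

May 21, 2000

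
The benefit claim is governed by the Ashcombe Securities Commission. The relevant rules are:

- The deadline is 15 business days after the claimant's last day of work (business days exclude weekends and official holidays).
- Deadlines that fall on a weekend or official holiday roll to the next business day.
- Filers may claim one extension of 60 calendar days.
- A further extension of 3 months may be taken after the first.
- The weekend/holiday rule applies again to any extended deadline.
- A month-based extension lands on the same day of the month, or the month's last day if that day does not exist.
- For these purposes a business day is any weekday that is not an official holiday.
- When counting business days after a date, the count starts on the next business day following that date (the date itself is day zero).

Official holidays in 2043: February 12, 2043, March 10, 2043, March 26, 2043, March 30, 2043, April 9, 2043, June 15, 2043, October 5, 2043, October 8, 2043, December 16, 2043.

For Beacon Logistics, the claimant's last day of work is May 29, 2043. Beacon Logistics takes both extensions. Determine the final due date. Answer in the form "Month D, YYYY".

November 23, 2043

Starting the day after May 29, 2043 and counting 15 business days lands on June 22, 2043.
June 22, 2043 is a Monday and not a listed holiday, so it stands.
Applying the 60-calendar-day extension: June 22, 2043 + 60 days = August 21, 2043.
August 21, 2043 is a Friday and not a listed holiday, so it stands.
Applying the 3 months extension: 3 months after August 21, 2043 is November 21, 2043.
November 21, 2043 falls on a Saturday. Rolling to the next business day gives November 23, 2043, a Monday.
Deadline: November 23, 2043.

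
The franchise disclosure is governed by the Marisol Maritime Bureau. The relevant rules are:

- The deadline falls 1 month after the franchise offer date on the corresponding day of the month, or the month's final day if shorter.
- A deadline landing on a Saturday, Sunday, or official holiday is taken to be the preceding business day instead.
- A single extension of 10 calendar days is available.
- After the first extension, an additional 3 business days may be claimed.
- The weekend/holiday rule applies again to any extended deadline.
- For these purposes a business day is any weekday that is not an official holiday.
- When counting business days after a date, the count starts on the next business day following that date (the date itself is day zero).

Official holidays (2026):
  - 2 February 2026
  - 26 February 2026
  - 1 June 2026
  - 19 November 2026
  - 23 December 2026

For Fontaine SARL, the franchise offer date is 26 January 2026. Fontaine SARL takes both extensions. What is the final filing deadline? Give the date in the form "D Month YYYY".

11 March 2026

Moving 1 month forward from 26 January 2026 on the corresponding day gives 26 February 2026.
Because 26 February 2026 is a listed holiday, the deadline becomes 25 February 2026 (Wednesday).
Applying the 10-calendar-day extension: 25 February 2026 + 10 days = 7 March 2026.
7 March 2026 is a Saturday; the preceding business day is 6 March 2026 (Friday).
Counting 3 further business days from 6 March 2026 reaches 11 March 2026.
11 March 2026 (Wednesday) is already a business day.
Final deadline: 11 March 2026.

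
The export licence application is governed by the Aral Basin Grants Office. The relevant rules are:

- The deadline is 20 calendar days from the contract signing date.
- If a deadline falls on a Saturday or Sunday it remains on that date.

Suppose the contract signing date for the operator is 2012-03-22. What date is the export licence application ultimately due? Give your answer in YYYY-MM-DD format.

2012-04-11

Adding 20 calendar days to 2012-03-22 gives 2012-04-11.
2012-04-11 is a Wednesday; no weekend or holiday adjustment applies.
Deadline: 2012-04-11.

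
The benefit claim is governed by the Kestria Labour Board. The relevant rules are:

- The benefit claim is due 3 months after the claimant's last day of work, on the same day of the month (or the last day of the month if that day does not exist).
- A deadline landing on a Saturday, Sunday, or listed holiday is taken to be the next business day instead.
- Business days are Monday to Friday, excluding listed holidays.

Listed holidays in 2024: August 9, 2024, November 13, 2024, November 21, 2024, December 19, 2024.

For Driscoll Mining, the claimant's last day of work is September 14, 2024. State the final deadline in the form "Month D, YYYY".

3 months after September 14, 2024, on the same day of the month, is December 14, 2024.
December 14, 2024 falls on a Saturday. Rolling to the next business day gives December 16, 2024, a Monday.
Final deadline: December 16, 2024.

December 16, 2024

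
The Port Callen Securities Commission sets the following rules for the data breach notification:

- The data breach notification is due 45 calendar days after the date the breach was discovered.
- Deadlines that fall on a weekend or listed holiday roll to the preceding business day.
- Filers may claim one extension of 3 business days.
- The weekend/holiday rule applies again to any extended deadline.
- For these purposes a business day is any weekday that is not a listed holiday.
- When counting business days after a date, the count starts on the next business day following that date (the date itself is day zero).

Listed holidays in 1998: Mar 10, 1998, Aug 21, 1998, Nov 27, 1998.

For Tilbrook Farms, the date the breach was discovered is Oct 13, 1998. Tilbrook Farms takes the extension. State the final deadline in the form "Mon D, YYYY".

45 calendar days after Oct 13, 1998 is Nov 27, 1998.
Nov 27, 1998 is a listed holiday; the preceding business day is Nov 26, 1998 (Thursday).
Counting 3 further business days from Nov 26, 1998 reaches Dec 2, 1998.
Dec 2, 1998 falls on a Wednesday, which is a business day, so no adjustment is needed.
Deadline: Dec 2, 1998.

Dec 2, 1998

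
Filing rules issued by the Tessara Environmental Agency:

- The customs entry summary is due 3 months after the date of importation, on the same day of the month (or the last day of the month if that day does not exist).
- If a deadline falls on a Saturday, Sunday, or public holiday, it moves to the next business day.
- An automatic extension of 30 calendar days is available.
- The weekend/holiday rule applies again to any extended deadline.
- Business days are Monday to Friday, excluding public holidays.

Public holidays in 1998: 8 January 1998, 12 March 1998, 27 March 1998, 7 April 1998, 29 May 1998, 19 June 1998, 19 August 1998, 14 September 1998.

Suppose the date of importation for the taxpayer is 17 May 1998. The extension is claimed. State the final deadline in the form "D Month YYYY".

3 months after 17 May 1998, on the same day of the month, is 17 August 1998.
17 August 1998 falls on a Monday, which is a business day, so no adjustment is needed.
The 30-calendar-day extension moves the deadline from 17 August 1998 to 16 September 1998.
16 September 1998 is a Wednesday and not a listed holiday, so it stands.
Final deadline: 16 September 1998.

16 September 1998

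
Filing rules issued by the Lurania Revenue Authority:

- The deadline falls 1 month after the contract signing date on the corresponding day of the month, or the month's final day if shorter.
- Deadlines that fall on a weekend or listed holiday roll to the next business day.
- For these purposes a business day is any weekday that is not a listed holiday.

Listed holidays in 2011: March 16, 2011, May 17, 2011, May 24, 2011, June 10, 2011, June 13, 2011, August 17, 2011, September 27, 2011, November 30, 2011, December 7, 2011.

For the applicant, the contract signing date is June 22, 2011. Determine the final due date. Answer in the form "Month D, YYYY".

July 22, 2011

1 month after June 22, 2011, on the same day of the month, is July 22, 2011.
July 22, 2011 is a Friday and not a listed holiday, so it stands.
So the filing is due July 22, 2011.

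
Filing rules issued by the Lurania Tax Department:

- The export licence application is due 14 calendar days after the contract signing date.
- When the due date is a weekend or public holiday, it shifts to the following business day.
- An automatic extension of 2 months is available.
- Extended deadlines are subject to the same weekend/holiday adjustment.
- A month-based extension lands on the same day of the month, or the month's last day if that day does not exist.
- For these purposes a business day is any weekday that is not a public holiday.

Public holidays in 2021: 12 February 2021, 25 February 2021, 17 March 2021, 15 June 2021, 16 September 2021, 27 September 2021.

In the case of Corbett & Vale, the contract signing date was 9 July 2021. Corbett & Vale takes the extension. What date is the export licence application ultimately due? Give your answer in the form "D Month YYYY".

23 September 2021

Trigger date 9 July 2021 + 14 calendar days = 23 July 2021.
23 July 2021 is a Friday and not a listed holiday, so it stands.
Add 2 months to 23 July 2021: 23 September 2021.
Since 23 September 2021 is a Thursday and not a holiday, the date is unchanged.
Final deadline: 23 September 2021.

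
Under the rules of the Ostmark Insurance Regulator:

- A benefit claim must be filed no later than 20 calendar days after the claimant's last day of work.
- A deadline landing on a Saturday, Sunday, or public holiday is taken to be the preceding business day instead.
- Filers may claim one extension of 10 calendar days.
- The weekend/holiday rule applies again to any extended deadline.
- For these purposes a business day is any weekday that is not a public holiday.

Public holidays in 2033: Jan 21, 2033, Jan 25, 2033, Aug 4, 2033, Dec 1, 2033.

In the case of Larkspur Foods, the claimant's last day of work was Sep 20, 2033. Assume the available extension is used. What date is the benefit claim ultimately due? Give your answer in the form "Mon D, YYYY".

Oct 20, 2033

From Sep 20, 2033, 20 calendar days later is Oct 10, 2033.
Oct 10, 2033 is a Monday and not a listed holiday, so it stands.
The 10-calendar-day extension moves the deadline from Oct 10, 2033 to Oct 20, 2033.
Since Oct 20, 2033 is a Thursday and not a holiday, the date is unchanged.
Final deadline: Oct 20, 2033.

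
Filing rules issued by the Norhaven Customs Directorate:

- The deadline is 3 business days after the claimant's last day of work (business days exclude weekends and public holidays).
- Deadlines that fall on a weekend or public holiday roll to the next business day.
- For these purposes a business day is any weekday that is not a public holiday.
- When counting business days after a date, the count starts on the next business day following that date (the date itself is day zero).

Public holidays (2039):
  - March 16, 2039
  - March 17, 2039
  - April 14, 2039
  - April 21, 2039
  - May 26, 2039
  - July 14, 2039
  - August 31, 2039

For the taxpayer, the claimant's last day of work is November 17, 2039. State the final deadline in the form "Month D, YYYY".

November 22, 2039

3 business days after November 17, 2039, excluding weekends and holidays, is November 22, 2039.
Since November 22, 2039 is a Tuesday and not a holiday, the date is unchanged.
The final due date is November 22, 2039.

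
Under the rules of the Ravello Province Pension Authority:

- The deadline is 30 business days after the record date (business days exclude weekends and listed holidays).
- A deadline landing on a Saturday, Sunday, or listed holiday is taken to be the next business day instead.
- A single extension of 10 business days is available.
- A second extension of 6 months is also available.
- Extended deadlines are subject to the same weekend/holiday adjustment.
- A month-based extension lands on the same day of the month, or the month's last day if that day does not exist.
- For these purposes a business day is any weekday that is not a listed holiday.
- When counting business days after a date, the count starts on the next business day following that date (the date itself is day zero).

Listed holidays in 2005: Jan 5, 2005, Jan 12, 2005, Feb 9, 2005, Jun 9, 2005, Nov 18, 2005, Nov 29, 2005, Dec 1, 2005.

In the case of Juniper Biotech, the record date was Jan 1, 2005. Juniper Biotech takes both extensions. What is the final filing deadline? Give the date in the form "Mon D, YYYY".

Sep 2, 2005

Starting the day after Jan 1, 2005 and counting 30 business days lands on Feb 16, 2005.
Feb 16, 2005 falls on a Wednesday, which is a business day, so no adjustment is needed.
The 10-business-day extension runs from Feb 16, 2005 to Mar 2, 2005.
Since Mar 2, 2005 is a Wednesday and not a holiday, the date is unchanged.
The 6 months extension carries Mar 2, 2005 to Sep 2, 2005.
Sep 2, 2005 (Friday) is already a business day.
Final deadline: Sep 2, 2005.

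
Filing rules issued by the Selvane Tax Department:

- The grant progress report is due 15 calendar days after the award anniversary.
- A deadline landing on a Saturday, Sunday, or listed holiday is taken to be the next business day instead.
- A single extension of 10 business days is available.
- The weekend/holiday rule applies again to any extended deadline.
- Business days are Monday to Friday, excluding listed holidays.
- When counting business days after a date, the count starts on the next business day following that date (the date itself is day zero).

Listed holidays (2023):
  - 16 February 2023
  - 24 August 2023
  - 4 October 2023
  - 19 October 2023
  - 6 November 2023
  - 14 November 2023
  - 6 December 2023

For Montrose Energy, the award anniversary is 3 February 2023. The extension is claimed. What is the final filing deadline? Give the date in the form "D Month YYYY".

Adding 15 calendar days to 3 February 2023 gives 18 February 2023.
18 February 2023 is a Saturday; the next business day is 20 February 2023 (Monday).
The 10-business-day extension runs from 20 February 2023 to 6 March 2023.
6 March 2023 falls on a Monday, which is a business day, so no adjustment is needed.
Deadline: 6 March 2023.

6 March 2023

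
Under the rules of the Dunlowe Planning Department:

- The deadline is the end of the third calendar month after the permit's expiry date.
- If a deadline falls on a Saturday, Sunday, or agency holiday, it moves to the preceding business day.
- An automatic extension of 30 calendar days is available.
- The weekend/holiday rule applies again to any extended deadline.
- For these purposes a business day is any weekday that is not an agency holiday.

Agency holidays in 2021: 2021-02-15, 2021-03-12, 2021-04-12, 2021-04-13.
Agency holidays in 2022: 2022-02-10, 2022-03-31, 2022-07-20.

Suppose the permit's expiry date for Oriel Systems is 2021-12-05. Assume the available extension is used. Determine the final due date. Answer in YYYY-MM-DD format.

3 months after 2021-12-05 is March 2022; that month ends on 2022-03-31.
2022-03-31 falls on a listed holiday. Rolling to the preceding business day gives 2022-03-30, a Wednesday.
Applying the 30-calendar-day extension: 2022-03-30 + 30 days = 2022-04-29.
2022-04-29 is a Friday and not a listed holiday, so it stands.
Deadline: 2022-04-29.

2022-04-29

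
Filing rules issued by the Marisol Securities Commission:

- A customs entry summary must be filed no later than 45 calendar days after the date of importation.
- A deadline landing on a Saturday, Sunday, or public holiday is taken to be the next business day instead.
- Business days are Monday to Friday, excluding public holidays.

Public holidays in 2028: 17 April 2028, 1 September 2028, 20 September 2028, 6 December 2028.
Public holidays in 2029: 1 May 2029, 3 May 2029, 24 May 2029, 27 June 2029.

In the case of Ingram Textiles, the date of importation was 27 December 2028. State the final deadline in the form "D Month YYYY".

Adding 45 calendar days to 27 December 2028 gives 10 February 2029.
10 February 2029 is a Saturday, so it moves to the next business day, 12 February 2029 (Monday).
The final due date is 12 February 2029.

12 February 2029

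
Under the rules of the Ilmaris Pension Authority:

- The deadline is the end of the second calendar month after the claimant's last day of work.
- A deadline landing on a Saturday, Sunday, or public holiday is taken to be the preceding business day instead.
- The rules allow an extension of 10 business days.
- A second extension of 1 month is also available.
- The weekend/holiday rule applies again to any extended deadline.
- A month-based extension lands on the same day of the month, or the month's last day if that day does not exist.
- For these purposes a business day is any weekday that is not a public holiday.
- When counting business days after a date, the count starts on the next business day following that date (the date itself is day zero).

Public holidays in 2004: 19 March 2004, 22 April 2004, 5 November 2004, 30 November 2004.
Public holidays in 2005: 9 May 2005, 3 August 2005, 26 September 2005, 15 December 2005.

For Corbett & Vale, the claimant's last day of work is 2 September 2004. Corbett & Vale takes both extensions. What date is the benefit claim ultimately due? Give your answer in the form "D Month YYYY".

2 months after 2 September 2004 is November 2004; that month ends on 30 November 2004.
30 November 2004 is a listed holiday; the preceding business day is 29 November 2004 (Monday).
Applying the 10-business-day extension: 10 business days after 29 November 2004 is 14 December 2004.
14 December 2004 falls on a Tuesday, which is a business day, so no adjustment is needed.
Applying the 1 month extension: 1 month after 14 December 2004 is 14 January 2005.
Since 14 January 2005 is a Friday and not a holiday, the date is unchanged.
The final due date is 14 January 2005.

14 January 2005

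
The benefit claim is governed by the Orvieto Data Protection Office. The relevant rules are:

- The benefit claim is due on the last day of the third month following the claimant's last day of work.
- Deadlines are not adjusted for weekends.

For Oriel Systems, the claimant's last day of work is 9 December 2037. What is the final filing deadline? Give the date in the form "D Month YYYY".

3 months after 9 December 2037 falls in March 2038; the last day of that month is 31 March 2038.
31 March 2038 falls on a Wednesday. The rules make no weekend/holiday allowance, so it remains 31 March 2038.
Deadline: 31 March 2038.

31 March 2038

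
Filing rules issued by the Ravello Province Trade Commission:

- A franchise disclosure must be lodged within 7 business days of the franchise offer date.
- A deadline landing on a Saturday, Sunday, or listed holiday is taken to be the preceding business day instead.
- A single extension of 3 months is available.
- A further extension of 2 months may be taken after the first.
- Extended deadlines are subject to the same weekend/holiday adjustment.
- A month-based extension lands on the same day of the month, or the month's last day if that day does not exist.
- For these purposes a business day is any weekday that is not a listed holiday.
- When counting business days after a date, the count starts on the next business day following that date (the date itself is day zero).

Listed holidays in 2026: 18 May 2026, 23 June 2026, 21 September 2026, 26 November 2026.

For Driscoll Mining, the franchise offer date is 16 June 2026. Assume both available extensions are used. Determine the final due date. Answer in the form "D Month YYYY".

Starting the day after 16 June 2026 and counting 7 business days lands on 26 June 2026.
26 June 2026 (Friday) is already a business day.
Applying the 3 months extension: 3 months after 26 June 2026 is 26 September 2026.
26 September 2026 is a Saturday, so it moves to the preceding business day, 25 September 2026 (Friday).
Applying the 2 months extension: 2 months after 25 September 2026 is 25 November 2026.
25 November 2026 (Wednesday) is already a business day.
So the filing is due 25 November 2026.

25 November 2026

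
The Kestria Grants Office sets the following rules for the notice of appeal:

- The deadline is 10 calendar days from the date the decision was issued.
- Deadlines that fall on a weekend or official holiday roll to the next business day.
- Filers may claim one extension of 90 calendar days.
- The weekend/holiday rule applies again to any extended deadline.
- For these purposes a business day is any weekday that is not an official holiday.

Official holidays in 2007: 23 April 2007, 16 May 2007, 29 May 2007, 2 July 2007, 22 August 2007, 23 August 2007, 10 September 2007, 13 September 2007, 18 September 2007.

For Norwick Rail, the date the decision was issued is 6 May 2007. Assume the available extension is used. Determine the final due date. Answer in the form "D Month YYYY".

15 August 2007

Adding 10 calendar days to 6 May 2007 gives 16 May 2007.
Because 16 May 2007 is a listed holiday, the deadline becomes 17 May 2007 (Thursday).
With the 90-day extension, 17 May 2007 becomes 15 August 2007.
Since 15 August 2007 is a Wednesday and not a holiday, the date is unchanged.
The final due date is 15 August 2007.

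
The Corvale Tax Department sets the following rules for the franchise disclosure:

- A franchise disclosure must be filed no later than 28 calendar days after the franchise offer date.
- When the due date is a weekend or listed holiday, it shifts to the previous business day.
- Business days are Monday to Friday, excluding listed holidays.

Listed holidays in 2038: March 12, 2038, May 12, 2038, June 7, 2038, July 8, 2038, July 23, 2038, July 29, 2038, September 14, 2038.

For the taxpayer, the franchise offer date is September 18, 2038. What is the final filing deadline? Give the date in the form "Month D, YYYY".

October 15, 2038

Trigger date September 18, 2038 + 28 calendar days = October 16, 2038.
October 16, 2038 is a Saturday; the preceding business day is October 15, 2038 (Friday).
Deadline: October 15, 2038.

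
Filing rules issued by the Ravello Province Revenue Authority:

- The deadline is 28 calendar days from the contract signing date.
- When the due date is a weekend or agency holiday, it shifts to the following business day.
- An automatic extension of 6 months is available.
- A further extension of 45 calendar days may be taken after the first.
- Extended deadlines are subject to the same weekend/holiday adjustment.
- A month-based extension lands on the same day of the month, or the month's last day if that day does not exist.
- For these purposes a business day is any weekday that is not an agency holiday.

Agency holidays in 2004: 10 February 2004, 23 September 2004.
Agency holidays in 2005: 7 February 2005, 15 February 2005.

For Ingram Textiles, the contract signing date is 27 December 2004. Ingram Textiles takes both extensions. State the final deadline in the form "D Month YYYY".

8 September 2005

Adding 28 calendar days to 27 December 2004 gives 24 January 2005.
Since 24 January 2005 is a Monday and not a holiday, the date is unchanged.
Applying the 6 months extension: 6 months after 24 January 2005 is 24 July 2005.
24 July 2005 falls on a Sunday. Rolling to the next business day gives 25 July 2005, a Monday.
The 45-calendar-day extension moves the deadline from 25 July 2005 to 8 September 2005.
Since 8 September 2005 is a Thursday and not a holiday, the date is unchanged.
Final deadline: 8 September 2005.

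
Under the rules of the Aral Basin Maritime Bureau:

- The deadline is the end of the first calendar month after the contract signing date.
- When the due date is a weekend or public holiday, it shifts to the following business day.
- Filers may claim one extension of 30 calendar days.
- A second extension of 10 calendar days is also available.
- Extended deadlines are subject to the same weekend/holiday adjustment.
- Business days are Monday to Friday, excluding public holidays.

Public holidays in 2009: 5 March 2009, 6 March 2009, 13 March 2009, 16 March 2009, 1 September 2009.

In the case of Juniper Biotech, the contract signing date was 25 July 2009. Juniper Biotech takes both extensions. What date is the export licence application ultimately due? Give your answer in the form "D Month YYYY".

1 month after 25 July 2009 falls in August 2009; the last day of that month is 31 August 2009.
31 August 2009 falls on a Monday, which is a business day, so no adjustment is needed.
With the 30-day extension, 31 August 2009 becomes 30 September 2009.
30 September 2009 falls on a Wednesday, which is a business day, so no adjustment is needed.
Applying the 10-calendar-day extension: 30 September 2009 + 10 days = 10 October 2009.
Because 10 October 2009 is a Saturday, the deadline becomes 12 October 2009 (Monday).
Deadline: 12 October 2009.

12 October 2009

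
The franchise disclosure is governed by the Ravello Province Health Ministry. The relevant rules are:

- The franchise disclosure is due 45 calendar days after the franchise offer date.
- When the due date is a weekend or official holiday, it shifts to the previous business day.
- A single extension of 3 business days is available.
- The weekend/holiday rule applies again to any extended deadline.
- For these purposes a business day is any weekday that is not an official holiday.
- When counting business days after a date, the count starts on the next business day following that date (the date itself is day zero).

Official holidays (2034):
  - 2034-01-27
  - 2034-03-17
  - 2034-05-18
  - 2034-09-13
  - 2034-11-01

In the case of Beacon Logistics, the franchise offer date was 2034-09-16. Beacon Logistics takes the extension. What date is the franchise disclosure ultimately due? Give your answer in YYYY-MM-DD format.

2034-11-06

Adding 45 calendar days to 2034-09-16 gives 2034-10-31.
2034-10-31 falls on a Tuesday, which is a business day, so no adjustment is needed.
Applying the 3-business-day extension: 3 business days after 2034-10-31 is 2034-11-06.
Since 2034-11-06 is a Monday and not a holiday, the date is unchanged.
So the filing is due 2034-11-06.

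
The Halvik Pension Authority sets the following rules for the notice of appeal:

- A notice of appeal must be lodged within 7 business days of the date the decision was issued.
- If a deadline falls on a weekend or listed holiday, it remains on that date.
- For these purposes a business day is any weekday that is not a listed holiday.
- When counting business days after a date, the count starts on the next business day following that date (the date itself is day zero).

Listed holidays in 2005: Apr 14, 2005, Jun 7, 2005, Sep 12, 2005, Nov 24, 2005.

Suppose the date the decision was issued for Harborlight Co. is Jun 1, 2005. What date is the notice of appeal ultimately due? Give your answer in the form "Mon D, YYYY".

7 business days after Jun 1, 2005, excluding weekends and holidays, is Jun 13, 2005.
Jun 13, 2005 falls on a Monday. The rules make no weekend/holiday allowance, so it remains Jun 13, 2005.
Deadline: Jun 13, 2005.

Jun 13, 2005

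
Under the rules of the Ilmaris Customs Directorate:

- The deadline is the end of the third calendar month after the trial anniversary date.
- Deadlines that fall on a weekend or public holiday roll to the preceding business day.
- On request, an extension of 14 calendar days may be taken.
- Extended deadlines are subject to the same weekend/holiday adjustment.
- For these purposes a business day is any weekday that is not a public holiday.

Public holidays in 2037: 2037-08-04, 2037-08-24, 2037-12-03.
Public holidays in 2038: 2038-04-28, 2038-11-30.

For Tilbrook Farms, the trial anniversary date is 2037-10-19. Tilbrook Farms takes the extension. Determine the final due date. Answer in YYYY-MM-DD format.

The third month after 2037-10-19 is January 2038, whose last day is 2038-01-31.
2038-01-31 is a Sunday; the preceding business day is 2038-01-29 (Friday).
Applying the 14-calendar-day extension: 2038-01-29 + 14 days = 2038-02-12.
2038-02-12 is a Friday and not a listed holiday, so it stands.
Final deadline: 2038-02-12.

2038-02-12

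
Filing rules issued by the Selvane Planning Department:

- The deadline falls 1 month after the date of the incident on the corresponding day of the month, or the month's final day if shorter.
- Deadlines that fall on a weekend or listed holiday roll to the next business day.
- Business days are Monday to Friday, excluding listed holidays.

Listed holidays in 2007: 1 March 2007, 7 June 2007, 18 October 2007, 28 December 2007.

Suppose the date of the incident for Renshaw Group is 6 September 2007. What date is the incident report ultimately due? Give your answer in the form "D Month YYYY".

8 October 2007

1 month from 6 September 2007 is 6 October 2007.
Because 6 October 2007 is a Saturday, the deadline becomes 8 October 2007 (Monday).
Final deadline: 8 October 2007.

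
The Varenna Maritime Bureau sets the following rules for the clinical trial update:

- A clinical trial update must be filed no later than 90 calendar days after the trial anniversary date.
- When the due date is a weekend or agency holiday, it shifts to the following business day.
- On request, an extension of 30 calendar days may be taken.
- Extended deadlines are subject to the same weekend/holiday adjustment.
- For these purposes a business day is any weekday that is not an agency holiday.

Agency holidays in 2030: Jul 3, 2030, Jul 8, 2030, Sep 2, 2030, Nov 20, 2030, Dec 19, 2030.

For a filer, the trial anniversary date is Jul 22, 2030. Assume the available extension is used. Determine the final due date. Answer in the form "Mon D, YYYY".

Trigger date Jul 22, 2030 + 90 calendar days = Oct 20, 2030.
Oct 20, 2030 is a Sunday, so it moves to the next business day, Oct 21, 2030 (Monday).
Add the 30 calendar-day extension to Oct 21, 2030: Nov 20, 2030.
Nov 20, 2030 is a listed holiday; the next business day is Nov 21, 2030 (Thursday).
The final due date is Nov 21, 2030.

Nov 21, 2030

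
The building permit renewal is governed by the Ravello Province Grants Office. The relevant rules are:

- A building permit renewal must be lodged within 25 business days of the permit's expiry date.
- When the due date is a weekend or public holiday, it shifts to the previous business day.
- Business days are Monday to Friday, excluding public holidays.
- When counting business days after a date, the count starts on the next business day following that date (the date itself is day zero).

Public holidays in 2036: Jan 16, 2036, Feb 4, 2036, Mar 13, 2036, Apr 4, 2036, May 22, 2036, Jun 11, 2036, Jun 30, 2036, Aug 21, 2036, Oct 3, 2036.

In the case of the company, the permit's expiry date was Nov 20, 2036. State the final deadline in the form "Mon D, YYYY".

Dec 25, 2036

Counting 25 business days after Nov 20, 2036 (skipping weekends and listed holidays) reaches Dec 25, 2036.
Since Dec 25, 2036 is a Thursday and not a holiday, the date is unchanged.
Final deadline: Dec 25, 2036.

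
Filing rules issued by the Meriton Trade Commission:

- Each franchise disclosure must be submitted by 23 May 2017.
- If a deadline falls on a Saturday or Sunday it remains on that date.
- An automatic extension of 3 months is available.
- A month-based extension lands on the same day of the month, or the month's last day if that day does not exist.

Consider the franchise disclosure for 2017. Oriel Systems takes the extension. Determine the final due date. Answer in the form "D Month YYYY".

23 August 2017

The stated deadline is 23 May 2017.
23 May 2017 falls on a Tuesday. The rules make no weekend/holiday allowance, so it remains 23 May 2017.
Applying the 3 months extension: 3 months after 23 May 2017 is 23 August 2017.
No adjustment is made for weekends or holidays, so 23 August 2017 stands.
Final deadline: 23 August 2017.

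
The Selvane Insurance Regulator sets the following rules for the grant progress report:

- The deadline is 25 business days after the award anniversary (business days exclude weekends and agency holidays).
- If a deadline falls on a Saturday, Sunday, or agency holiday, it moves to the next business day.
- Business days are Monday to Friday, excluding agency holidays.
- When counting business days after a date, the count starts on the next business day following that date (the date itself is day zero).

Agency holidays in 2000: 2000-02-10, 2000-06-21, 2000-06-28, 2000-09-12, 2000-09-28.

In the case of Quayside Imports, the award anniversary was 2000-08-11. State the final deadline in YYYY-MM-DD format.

Counting 25 business days after 2000-08-11 (skipping weekends and listed holidays) reaches 2000-09-18.
2000-09-18 is a Monday and not a listed holiday, so it stands.
Final deadline: 2000-09-18.

2000-09-18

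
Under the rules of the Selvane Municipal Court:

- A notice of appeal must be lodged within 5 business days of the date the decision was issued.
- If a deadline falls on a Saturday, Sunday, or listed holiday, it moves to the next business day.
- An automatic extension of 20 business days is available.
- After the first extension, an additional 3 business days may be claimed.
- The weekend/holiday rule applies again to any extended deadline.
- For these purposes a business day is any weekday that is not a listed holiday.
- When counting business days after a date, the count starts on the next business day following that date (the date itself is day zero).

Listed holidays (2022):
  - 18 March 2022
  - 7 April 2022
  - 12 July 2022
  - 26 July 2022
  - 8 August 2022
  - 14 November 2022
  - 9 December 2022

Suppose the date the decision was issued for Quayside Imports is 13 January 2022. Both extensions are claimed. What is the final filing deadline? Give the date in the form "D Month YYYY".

Counting 5 business days after 13 January 2022 (skipping weekends and listed holidays) reaches 20 January 2022.
20 January 2022 is a Thursday and not a listed holiday, so it stands.
Applying the 20-business-day extension: 20 business days after 20 January 2022 is 17 February 2022.
17 February 2022 falls on a Thursday, which is a business day, so no adjustment is needed.
Counting 3 further business days from 17 February 2022 reaches 22 February 2022.
22 February 2022 falls on a Tuesday, which is a business day, so no adjustment is needed.
Deadline: 22 February 2022.

22 February 2022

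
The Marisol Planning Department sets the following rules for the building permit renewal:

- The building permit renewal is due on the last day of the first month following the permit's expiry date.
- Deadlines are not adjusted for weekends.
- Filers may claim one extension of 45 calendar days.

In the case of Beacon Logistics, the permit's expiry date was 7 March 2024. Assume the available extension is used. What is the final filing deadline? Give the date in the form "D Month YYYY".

14 June 2024

The first month after 7 March 2024 is April 2024, whose last day is 30 April 2024.
No adjustment is made for weekends or holidays, so 30 April 2024 stands.
The 45-calendar-day extension moves the deadline from 30 April 2024 to 14 June 2024.
No adjustment is made for weekends or holidays, so 14 June 2024 stands.
Deadline: 14 June 2024.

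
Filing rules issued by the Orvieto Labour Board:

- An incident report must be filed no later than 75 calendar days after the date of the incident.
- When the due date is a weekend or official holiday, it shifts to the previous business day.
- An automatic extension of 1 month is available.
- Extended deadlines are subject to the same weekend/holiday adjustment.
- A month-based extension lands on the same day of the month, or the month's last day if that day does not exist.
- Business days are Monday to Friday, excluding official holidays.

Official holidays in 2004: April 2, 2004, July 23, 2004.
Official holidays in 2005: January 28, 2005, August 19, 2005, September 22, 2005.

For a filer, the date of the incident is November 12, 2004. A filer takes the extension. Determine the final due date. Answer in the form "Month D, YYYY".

February 25, 2005

Adding 75 calendar days to November 12, 2004 gives January 26, 2005.
Since January 26, 2005 is a Wednesday and not a holiday, the date is unchanged.
The 1 month extension carries January 26, 2005 to February 26, 2005.
February 26, 2005 is a Saturday; the preceding business day is February 25, 2005 (Friday).
Final deadline: February 25, 2005.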